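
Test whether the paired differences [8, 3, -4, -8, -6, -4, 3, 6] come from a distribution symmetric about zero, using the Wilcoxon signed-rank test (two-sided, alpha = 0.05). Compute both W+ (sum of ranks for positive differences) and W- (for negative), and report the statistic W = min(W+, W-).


Step 1: Drop any zero differences (none here) and take |d_i|.
|d| = [8, 3, 4, 8, 6, 4, 3, 6]
Step 2: Midrank |d_i| (ties get averaged ranks).
ranks: |8|->7.5, |3|->1.5, |4|->3.5, |8|->7.5, |6|->5.5, |4|->3.5, |3|->1.5, |6|->5.5
Step 3: Attach original signs; sum ranks with positive sign and with negative sign.
W+ = 7.5 + 1.5 + 1.5 + 5.5 = 16
W- = 3.5 + 7.5 + 5.5 + 3.5 = 20
(Check: W+ + W- = 36 should equal n(n+1)/2 = 36.)
Step 4: Test statistic W = min(W+, W-) = 16.
Step 5: Ties in |d|, so use the tie-corrected normal approximation.
        E[W] = n(n+1)/4 = 8*9/4 = 18.
        Tie groups: |d|=3 (t=2), |d|=4 (t=2), |d|=6 (t=2), |d|=8 (t=2); sum(t^3 - t) = 24.
        Var[W] = n(n+1)(2n+1)/24 - sum(t^3-t)/48 = 1224/24 - 24/48 = 50.5.
        z = (W - E[W]) / sqrt(Var[W]) = (16 - 18) / 7.1063 = -0.2814.
        Two-sided p = 2*Phi(z) = 0.778374.
Step 6: alpha = 0.05. fail to reject H0.

W+ = 16, W- = 20, W = min = 16, p = 0.778374, fail to reject H0.


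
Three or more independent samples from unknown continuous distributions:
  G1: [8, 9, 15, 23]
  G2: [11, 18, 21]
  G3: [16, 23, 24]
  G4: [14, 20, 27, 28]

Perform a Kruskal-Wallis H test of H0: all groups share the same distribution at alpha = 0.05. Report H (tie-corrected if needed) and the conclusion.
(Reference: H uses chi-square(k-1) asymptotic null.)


Step 1: Combine all N = 14 observations and assign midranks.
sorted (value, group, rank): (8,G1,1), (9,G1,2), (11,G2,3), (14,G4,4), (15,G1,5), (16,G3,6), (18,G2,7), (20,G4,8), (21,G2,9), (23,G1,10.5), (23,G3,10.5), (24,G3,12), (27,G4,13), (28,G4,14)
Step 2: Sum ranks within each group.
R_1 = 18.5 (n_1 = 4)
R_2 = 19 (n_2 = 3)
R_3 = 28.5 (n_3 = 3)
R_4 = 39 (n_4 = 4)
Step 3: H = 12/(N(N+1)) * sum(R_i^2/n_i) - 3(N+1)
     = 12/(14*15) * (18.5^2/4 + 19^2/3 + 28.5^2/3 + 39^2/4) - 3*15
     = 0.057143 * 856.896 - 45
     = 3.965476.
Step 4: Ties present; correction factor C = 1 - 6/(14^3 - 14) = 0.997802. Corrected H = 3.965476 / 0.997802 = 3.974211.
Step 5: Under H0, H ~ chi^2(3); p-value = 0.264262.
Step 6: alpha = 0.05. fail to reject H0.

H = 3.9742, df = 3, p = 0.264262, fail to reject H0.


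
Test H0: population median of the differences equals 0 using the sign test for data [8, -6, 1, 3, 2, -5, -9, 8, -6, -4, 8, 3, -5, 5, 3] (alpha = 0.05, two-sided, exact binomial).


Step 1: Discard zero differences. Original n = 15; n_eff = number of nonzero differences = 15.
Nonzero differences (with sign): +8, -6, +1, +3, +2, -5, -9, +8, -6, -4, +8, +3, -5, +5, +3
Step 2: Count signs: positive = 9, negative = 6.
Step 3: Under H0: P(positive) = 0.5, so the number of positives S ~ Bin(15, 0.5).
Step 4: Two-sided exact p-value = sum of Bin(15,0.5) probabilities at or below the observed probability = 0.607239.
Step 5: alpha = 0.05. fail to reject H0.

n_eff = 15, pos = 9, neg = 6, p = 0.607239, fail to reject H0.


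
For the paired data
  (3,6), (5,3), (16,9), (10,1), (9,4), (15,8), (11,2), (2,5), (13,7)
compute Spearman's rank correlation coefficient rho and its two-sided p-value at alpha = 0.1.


Step 1: Rank x and y separately (midranks; no ties here).
rank(x): 3->2, 5->3, 16->9, 10->5, 9->4, 15->8, 11->6, 2->1, 13->7
rank(y): 6->6, 3->3, 9->9, 1->1, 4->4, 8->8, 2->2, 5->5, 7->7
Step 2: d_i = R_x(i) - R_y(i); compute d_i^2.
  (2-6)^2=16, (3-3)^2=0, (9-9)^2=0, (5-1)^2=16, (4-4)^2=0, (8-8)^2=0, (6-2)^2=16, (1-5)^2=16, (7-7)^2=0
sum(d^2) = 64.
Step 3: rho = 1 - 6*64 / (9*(9^2 - 1)) = 1 - 384/720 = 0.466667.
Step 4: Under H0, t = rho * sqrt((n-2)/(1-rho^2)) = 1.3960 ~ t(7).
Step 5: Two-sided p-value from the t-distribution with 7 df = 0.205386.
Step 6: alpha = 0.1. fail to reject H0.

rho = 0.4667, p = 0.205386, fail to reject H0 at alpha = 0.1.


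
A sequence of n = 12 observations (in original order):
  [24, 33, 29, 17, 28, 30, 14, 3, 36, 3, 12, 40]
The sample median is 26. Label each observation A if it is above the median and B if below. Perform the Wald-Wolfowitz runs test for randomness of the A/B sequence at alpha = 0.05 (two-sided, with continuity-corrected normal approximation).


Step 1: Compute median = 26; label A = above, B = below.
Labels in order: BAABAABBABBA  (n_A = 6, n_B = 6)
Step 2: Count runs R = 8.
Step 3: Under H0 (random ordering), E[R] = 2*n_A*n_B/(n_A+n_B) + 1 = 2*6*6/12 + 1 = 7.0000.
        Var[R] = 2*n_A*n_B*(2*n_A*n_B - n_A - n_B) / ((n_A+n_B)^2 * (n_A+n_B-1)) = 4320/1584 = 2.7273.
        SD[R] = 1.6514.
Step 4: Continuity-corrected z = (R - 0.5 - E[R]) / SD[R] = (8 - 0.5 - 7.0000) / 1.6514 = 0.3028.
Step 5: Two-sided p-value via normal approximation = 2*(1 - Phi(|z|)) = 0.762069.
Step 6: alpha = 0.05. fail to reject H0.

R = 8, z = 0.3028, p = 0.762069, fail to reject H0.


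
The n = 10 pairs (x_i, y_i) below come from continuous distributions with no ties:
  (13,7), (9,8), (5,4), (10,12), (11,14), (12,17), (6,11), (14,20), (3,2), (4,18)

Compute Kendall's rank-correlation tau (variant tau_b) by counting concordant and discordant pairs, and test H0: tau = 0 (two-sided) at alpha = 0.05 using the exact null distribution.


Step 1: Enumerate the 45 unordered pairs (i,j) with i<j and classify each by sign(x_j-x_i) * sign(y_j-y_i).
  (1,2):dx=-4,dy=+1->D; (1,3):dx=-8,dy=-3->C; (1,4):dx=-3,dy=+5->D; (1,5):dx=-2,dy=+7->D
  (1,6):dx=-1,dy=+10->D; (1,7):dx=-7,dy=+4->D; (1,8):dx=+1,dy=+13->C; (1,9):dx=-10,dy=-5->C
  (1,10):dx=-9,dy=+11->D; (2,3):dx=-4,dy=-4->C; (2,4):dx=+1,dy=+4->C; (2,5):dx=+2,dy=+6->C
  (2,6):dx=+3,dy=+9->C; (2,7):dx=-3,dy=+3->D; (2,8):dx=+5,dy=+12->C; (2,9):dx=-6,dy=-6->C
  (2,10):dx=-5,dy=+10->D; (3,4):dx=+5,dy=+8->C; (3,5):dx=+6,dy=+10->C; (3,6):dx=+7,dy=+13->C
  (3,7):dx=+1,dy=+7->C; (3,8):dx=+9,dy=+16->C; (3,9):dx=-2,dy=-2->C; (3,10):dx=-1,dy=+14->D
  (4,5):dx=+1,dy=+2->C; (4,6):dx=+2,dy=+5->C; (4,7):dx=-4,dy=-1->C; (4,8):dx=+4,dy=+8->C
  (4,9):dx=-7,dy=-10->C; (4,10):dx=-6,dy=+6->D; (5,6):dx=+1,dy=+3->C; (5,7):dx=-5,dy=-3->C
  (5,8):dx=+3,dy=+6->C; (5,9):dx=-8,dy=-12->C; (5,10):dx=-7,dy=+4->D; (6,7):dx=-6,dy=-6->C
  (6,8):dx=+2,dy=+3->C; (6,9):dx=-9,dy=-15->C; (6,10):dx=-8,dy=+1->D; (7,8):dx=+8,dy=+9->C
  (7,9):dx=-3,dy=-9->C; (7,10):dx=-2,dy=+7->D; (8,9):dx=-11,dy=-18->C; (8,10):dx=-10,dy=-2->C
  (9,10):dx=+1,dy=+16->C
Step 2: C = 32, D = 13, total pairs = 45.
Step 3: tau = (C - D)/(n(n-1)/2) = (32 - 13)/45 = 0.422222.
Step 4: Exact two-sided p-value (enumerate n! = 3628800 permutations of y under H0): p = 0.108313.
Step 5: alpha = 0.05. fail to reject H0.

tau_b = 0.4222 (C=32, D=13), p = 0.108313, fail to reject H0.


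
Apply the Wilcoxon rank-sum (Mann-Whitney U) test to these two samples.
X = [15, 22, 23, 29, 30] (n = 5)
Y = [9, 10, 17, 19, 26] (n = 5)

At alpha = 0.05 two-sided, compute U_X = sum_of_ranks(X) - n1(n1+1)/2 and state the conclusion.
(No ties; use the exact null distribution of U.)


Step 1: Combine and sort all 10 observations; assign midranks.
sorted (value, group): (9,Y), (10,Y), (15,X), (17,Y), (19,Y), (22,X), (23,X), (26,Y), (29,X), (30,X)
ranks: 9->1, 10->2, 15->3, 17->4, 19->5, 22->6, 23->7, 26->8, 29->9, 30->10
Step 2: Rank sum for X: R1 = 3 + 6 + 7 + 9 + 10 = 35.
Step 3: U_X = R1 - n1(n1+1)/2 = 35 - 5*6/2 = 35 - 15 = 20.
       U_Y = n1*n2 - U_X = 25 - 20 = 5.
Step 4: No ties, so the exact null distribution of U (based on enumerating the C(10,5) = 252 equally likely rank assignments) gives the two-sided p-value.
Step 5: p-value = 0.150794; compare to alpha = 0.05. fail to reject H0.

U_X = 20, p = 0.150794, fail to reject H0 at alpha = 0.05.


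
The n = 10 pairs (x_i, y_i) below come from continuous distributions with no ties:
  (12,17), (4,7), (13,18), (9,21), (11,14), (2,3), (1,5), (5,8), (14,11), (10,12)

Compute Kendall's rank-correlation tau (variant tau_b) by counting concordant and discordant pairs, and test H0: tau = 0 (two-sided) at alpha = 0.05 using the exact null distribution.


Step 1: Enumerate the 45 unordered pairs (i,j) with i<j and classify each by sign(x_j-x_i) * sign(y_j-y_i).
  (1,2):dx=-8,dy=-10->C; (1,3):dx=+1,dy=+1->C; (1,4):dx=-3,dy=+4->D; (1,5):dx=-1,dy=-3->C
  (1,6):dx=-10,dy=-14->C; (1,7):dx=-11,dy=-12->C; (1,8):dx=-7,dy=-9->C; (1,9):dx=+2,dy=-6->D
  (1,10):dx=-2,dy=-5->C; (2,3):dx=+9,dy=+11->C; (2,4):dx=+5,dy=+14->C; (2,5):dx=+7,dy=+7->C
  (2,6):dx=-2,dy=-4->C; (2,7):dx=-3,dy=-2->C; (2,8):dx=+1,dy=+1->C; (2,9):dx=+10,dy=+4->C
  (2,10):dx=+6,dy=+5->C; (3,4):dx=-4,dy=+3->D; (3,5):dx=-2,dy=-4->C; (3,6):dx=-11,dy=-15->C
  (3,7):dx=-12,dy=-13->C; (3,8):dx=-8,dy=-10->C; (3,9):dx=+1,dy=-7->D; (3,10):dx=-3,dy=-6->C
  (4,5):dx=+2,dy=-7->D; (4,6):dx=-7,dy=-18->C; (4,7):dx=-8,dy=-16->C; (4,8):dx=-4,dy=-13->C
  (4,9):dx=+5,dy=-10->D; (4,10):dx=+1,dy=-9->D; (5,6):dx=-9,dy=-11->C; (5,7):dx=-10,dy=-9->C
  (5,8):dx=-6,dy=-6->C; (5,9):dx=+3,dy=-3->D; (5,10):dx=-1,dy=-2->C; (6,7):dx=-1,dy=+2->D
  (6,8):dx=+3,dy=+5->C; (6,9):dx=+12,dy=+8->C; (6,10):dx=+8,dy=+9->C; (7,8):dx=+4,dy=+3->C
  (7,9):dx=+13,dy=+6->C; (7,10):dx=+9,dy=+7->C; (8,9):dx=+9,dy=+3->C; (8,10):dx=+5,dy=+4->C
  (9,10):dx=-4,dy=+1->D
Step 2: C = 35, D = 10, total pairs = 45.
Step 3: tau = (C - D)/(n(n-1)/2) = (35 - 10)/45 = 0.555556.
Step 4: Exact two-sided p-value (enumerate n! = 3628800 permutations of y under H0): p = 0.028609.
Step 5: alpha = 0.05. reject H0.

tau_b = 0.5556 (C=35, D=10), p = 0.028609, reject H0.


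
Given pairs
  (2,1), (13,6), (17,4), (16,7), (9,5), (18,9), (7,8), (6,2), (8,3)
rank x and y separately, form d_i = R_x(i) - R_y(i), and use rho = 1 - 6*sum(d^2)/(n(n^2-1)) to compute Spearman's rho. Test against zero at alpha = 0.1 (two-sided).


Step 1: Rank x and y separately (midranks; no ties here).
rank(x): 2->1, 13->6, 17->8, 16->7, 9->5, 18->9, 7->3, 6->2, 8->4
rank(y): 1->1, 6->6, 4->4, 7->7, 5->5, 9->9, 8->8, 2->2, 3->3
Step 2: d_i = R_x(i) - R_y(i); compute d_i^2.
  (1-1)^2=0, (6-6)^2=0, (8-4)^2=16, (7-7)^2=0, (5-5)^2=0, (9-9)^2=0, (3-8)^2=25, (2-2)^2=0, (4-3)^2=1
sum(d^2) = 42.
Step 3: rho = 1 - 6*42 / (9*(9^2 - 1)) = 1 - 252/720 = 0.650000.
Step 4: Under H0, t = rho * sqrt((n-2)/(1-rho^2)) = 2.2630 ~ t(7).
Step 5: Two-sided p-value from the t-distribution with 7 df = 0.058073.
Step 6: alpha = 0.1. reject H0.

rho = 0.6500, p = 0.058073, reject H0 at alpha = 0.1.


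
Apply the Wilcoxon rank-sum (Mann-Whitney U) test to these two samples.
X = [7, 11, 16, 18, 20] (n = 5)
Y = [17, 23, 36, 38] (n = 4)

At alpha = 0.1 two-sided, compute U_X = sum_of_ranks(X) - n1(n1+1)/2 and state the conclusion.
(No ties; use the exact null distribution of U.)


Step 1: Combine and sort all 9 observations; assign midranks.
sorted (value, group): (7,X), (11,X), (16,X), (17,Y), (18,X), (20,X), (23,Y), (36,Y), (38,Y)
ranks: 7->1, 11->2, 16->3, 17->4, 18->5, 20->6, 23->7, 36->8, 38->9
Step 2: Rank sum for X: R1 = 1 + 2 + 3 + 5 + 6 = 17.
Step 3: U_X = R1 - n1(n1+1)/2 = 17 - 5*6/2 = 17 - 15 = 2.
       U_Y = n1*n2 - U_X = 20 - 2 = 18.
Step 4: No ties, so the exact null distribution of U (based on enumerating the C(9,5) = 126 equally likely rank assignments) gives the two-sided p-value.
Step 5: p-value = 0.063492; compare to alpha = 0.1. reject H0.

U_X = 2, p = 0.063492, reject H0 at alpha = 0.1.


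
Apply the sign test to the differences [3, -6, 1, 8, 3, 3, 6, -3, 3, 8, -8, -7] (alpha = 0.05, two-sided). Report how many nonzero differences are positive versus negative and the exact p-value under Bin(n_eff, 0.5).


Step 1: Discard zero differences. Original n = 12; n_eff = number of nonzero differences = 12.
Nonzero differences (with sign): +3, -6, +1, +8, +3, +3, +6, -3, +3, +8, -8, -7
Step 2: Count signs: positive = 8, negative = 4.
Step 3: Under H0: P(positive) = 0.5, so the number of positives S ~ Bin(12, 0.5).
Step 4: Two-sided exact p-value = sum of Bin(12,0.5) probabilities at or below the observed probability = 0.387695.
Step 5: alpha = 0.05. fail to reject H0.

n_eff = 12, pos = 8, neg = 4, p = 0.387695, fail to reject H0.


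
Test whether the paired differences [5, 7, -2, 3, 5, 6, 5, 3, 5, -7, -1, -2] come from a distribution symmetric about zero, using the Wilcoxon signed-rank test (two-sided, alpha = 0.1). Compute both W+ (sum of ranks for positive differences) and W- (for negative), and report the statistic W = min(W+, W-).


Step 1: Drop any zero differences (none here) and take |d_i|.
|d| = [5, 7, 2, 3, 5, 6, 5, 3, 5, 7, 1, 2]
Step 2: Midrank |d_i| (ties get averaged ranks).
ranks: |5|->7.5, |7|->11.5, |2|->2.5, |3|->4.5, |5|->7.5, |6|->10, |5|->7.5, |3|->4.5, |5|->7.5, |7|->11.5, |1|->1, |2|->2.5
Step 3: Attach original signs; sum ranks with positive sign and with negative sign.
W+ = 7.5 + 11.5 + 4.5 + 7.5 + 10 + 7.5 + 4.5 + 7.5 = 60.5
W- = 2.5 + 11.5 + 1 + 2.5 = 17.5
(Check: W+ + W- = 78 should equal n(n+1)/2 = 78.)
Step 4: Test statistic W = min(W+, W-) = 17.5.
Step 5: Ties in |d|, so use the tie-corrected normal approximation.
        E[W] = n(n+1)/4 = 12*13/4 = 39.
        Tie groups: |d|=2 (t=2), |d|=3 (t=2), |d|=5 (t=4), |d|=7 (t=2); sum(t^3 - t) = 78.
        Var[W] = n(n+1)(2n+1)/24 - sum(t^3-t)/48 = 3900/24 - 78/48 = 160.875.
        z = (W - E[W]) / sqrt(Var[W]) = (17.5 - 39) / 12.6837 = -1.6951.
        Two-sided p = 2*Phi(z) = 0.090057.
Step 6: alpha = 0.1. reject H0.

W+ = 60.5, W- = 17.5, W = min = 17.5, p = 0.090057, reject H0.


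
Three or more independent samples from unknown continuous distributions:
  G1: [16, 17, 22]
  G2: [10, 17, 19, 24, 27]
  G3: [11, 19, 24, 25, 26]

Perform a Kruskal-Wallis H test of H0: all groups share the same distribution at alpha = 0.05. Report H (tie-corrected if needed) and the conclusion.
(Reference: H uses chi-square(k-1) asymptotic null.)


Step 1: Combine all N = 13 observations and assign midranks.
sorted (value, group, rank): (10,G2,1), (11,G3,2), (16,G1,3), (17,G1,4.5), (17,G2,4.5), (19,G2,6.5), (19,G3,6.5), (22,G1,8), (24,G2,9.5), (24,G3,9.5), (25,G3,11), (26,G3,12), (27,G2,13)
Step 2: Sum ranks within each group.
R_1 = 15.5 (n_1 = 3)
R_2 = 34.5 (n_2 = 5)
R_3 = 41 (n_3 = 5)
Step 3: H = 12/(N(N+1)) * sum(R_i^2/n_i) - 3(N+1)
     = 12/(13*14) * (15.5^2/3 + 34.5^2/5 + 41^2/5) - 3*14
     = 0.065934 * 654.333 - 42
     = 1.142857.
Step 4: Ties present; correction factor C = 1 - 18/(13^3 - 13) = 0.991758. Corrected H = 1.142857 / 0.991758 = 1.152355.
Step 5: Under H0, H ~ chi^2(2); p-value = 0.562043.
Step 6: alpha = 0.05. fail to reject H0.

H = 1.1524, df = 2, p = 0.562043, fail to reject H0.


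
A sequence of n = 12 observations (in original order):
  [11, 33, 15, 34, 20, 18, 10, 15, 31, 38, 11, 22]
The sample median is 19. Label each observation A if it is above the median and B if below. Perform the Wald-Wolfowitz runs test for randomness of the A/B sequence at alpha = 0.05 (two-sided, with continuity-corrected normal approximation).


Step 1: Compute median = 19; label A = above, B = below.
Labels in order: BABAABBBAABA  (n_A = 6, n_B = 6)
Step 2: Count runs R = 8.
Step 3: Under H0 (random ordering), E[R] = 2*n_A*n_B/(n_A+n_B) + 1 = 2*6*6/12 + 1 = 7.0000.
        Var[R] = 2*n_A*n_B*(2*n_A*n_B - n_A - n_B) / ((n_A+n_B)^2 * (n_A+n_B-1)) = 4320/1584 = 2.7273.
        SD[R] = 1.6514.
Step 4: Continuity-corrected z = (R - 0.5 - E[R]) / SD[R] = (8 - 0.5 - 7.0000) / 1.6514 = 0.3028.
Step 5: Two-sided p-value via normal approximation = 2*(1 - Phi(|z|)) = 0.762069.
Step 6: alpha = 0.05. fail to reject H0.

R = 8, z = 0.3028, p = 0.762069, fail to reject H0.


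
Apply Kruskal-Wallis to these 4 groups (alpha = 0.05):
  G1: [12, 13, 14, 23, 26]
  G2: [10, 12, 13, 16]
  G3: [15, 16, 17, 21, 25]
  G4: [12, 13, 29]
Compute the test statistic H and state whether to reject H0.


Step 1: Combine all N = 17 observations and assign midranks.
sorted (value, group, rank): (10,G2,1), (12,G1,3), (12,G2,3), (12,G4,3), (13,G1,6), (13,G2,6), (13,G4,6), (14,G1,8), (15,G3,9), (16,G2,10.5), (16,G3,10.5), (17,G3,12), (21,G3,13), (23,G1,14), (25,G3,15), (26,G1,16), (29,G4,17)
Step 2: Sum ranks within each group.
R_1 = 47 (n_1 = 5)
R_2 = 20.5 (n_2 = 4)
R_3 = 59.5 (n_3 = 5)
R_4 = 26 (n_4 = 3)
Step 3: H = 12/(N(N+1)) * sum(R_i^2/n_i) - 3(N+1)
     = 12/(17*18) * (47^2/5 + 20.5^2/4 + 59.5^2/5 + 26^2/3) - 3*18
     = 0.039216 * 1480.25 - 54
     = 4.048856.
Step 4: Ties present; correction factor C = 1 - 54/(17^3 - 17) = 0.988971. Corrected H = 4.048856 / 0.988971 = 4.094011.
Step 5: Under H0, H ~ chi^2(3); p-value = 0.251490.
Step 6: alpha = 0.05. fail to reject H0.

H = 4.0940, df = 3, p = 0.251490, fail to reject H0.


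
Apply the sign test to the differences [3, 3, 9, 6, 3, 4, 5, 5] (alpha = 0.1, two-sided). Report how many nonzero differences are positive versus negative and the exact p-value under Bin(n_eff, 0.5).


Step 1: Discard zero differences. Original n = 8; n_eff = number of nonzero differences = 8.
Nonzero differences (with sign): +3, +3, +9, +6, +3, +4, +5, +5
Step 2: Count signs: positive = 8, negative = 0.
Step 3: Under H0: P(positive) = 0.5, so the number of positives S ~ Bin(8, 0.5).
Step 4: Two-sided exact p-value = sum of Bin(8,0.5) probabilities at or below the observed probability = 0.007812.
Step 5: alpha = 0.1. reject H0.

n_eff = 8, pos = 8, neg = 0, p = 0.007812, reject H0.


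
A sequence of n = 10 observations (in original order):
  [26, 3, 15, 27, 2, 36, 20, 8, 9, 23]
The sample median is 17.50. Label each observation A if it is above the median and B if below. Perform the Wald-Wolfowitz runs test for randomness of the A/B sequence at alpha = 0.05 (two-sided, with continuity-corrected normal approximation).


Step 1: Compute median = 17.50; label A = above, B = below.
Labels in order: ABBABAABBA  (n_A = 5, n_B = 5)
Step 2: Count runs R = 7.
Step 3: Under H0 (random ordering), E[R] = 2*n_A*n_B/(n_A+n_B) + 1 = 2*5*5/10 + 1 = 6.0000.
        Var[R] = 2*n_A*n_B*(2*n_A*n_B - n_A - n_B) / ((n_A+n_B)^2 * (n_A+n_B-1)) = 2000/900 = 2.2222.
        SD[R] = 1.4907.
Step 4: Continuity-corrected z = (R - 0.5 - E[R]) / SD[R] = (7 - 0.5 - 6.0000) / 1.4907 = 0.3354.
Step 5: Two-sided p-value via normal approximation = 2*(1 - Phi(|z|)) = 0.737316.
Step 6: alpha = 0.05. fail to reject H0.

R = 7, z = 0.3354, p = 0.737316, fail to reject H0.


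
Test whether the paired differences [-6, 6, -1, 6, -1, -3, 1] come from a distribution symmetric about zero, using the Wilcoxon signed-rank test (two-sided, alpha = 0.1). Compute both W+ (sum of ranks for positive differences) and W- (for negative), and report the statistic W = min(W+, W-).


Step 1: Drop any zero differences (none here) and take |d_i|.
|d| = [6, 6, 1, 6, 1, 3, 1]
Step 2: Midrank |d_i| (ties get averaged ranks).
ranks: |6|->6, |6|->6, |1|->2, |6|->6, |1|->2, |3|->4, |1|->2
Step 3: Attach original signs; sum ranks with positive sign and with negative sign.
W+ = 6 + 6 + 2 = 14
W- = 6 + 2 + 2 + 4 = 14
(Check: W+ + W- = 28 should equal n(n+1)/2 = 28.)
Step 4: Test statistic W = min(W+, W-) = 14.
Step 5: Ties in |d|, so use the tie-corrected normal approximation.
        E[W] = n(n+1)/4 = 7*8/4 = 14.
        Tie groups: |d|=1 (t=3), |d|=6 (t=3); sum(t^3 - t) = 48.
        Var[W] = n(n+1)(2n+1)/24 - sum(t^3-t)/48 = 840/24 - 48/48 = 34.
        z = (W - E[W]) / sqrt(Var[W]) = (14 - 14) / 5.8310 = 0.0000.
        Two-sided p = 2*Phi(z) = 1.000000.
Step 6: alpha = 0.1. fail to reject H0.

W+ = 14, W- = 14, W = min = 14, p = 1.000000, fail to reject H0.


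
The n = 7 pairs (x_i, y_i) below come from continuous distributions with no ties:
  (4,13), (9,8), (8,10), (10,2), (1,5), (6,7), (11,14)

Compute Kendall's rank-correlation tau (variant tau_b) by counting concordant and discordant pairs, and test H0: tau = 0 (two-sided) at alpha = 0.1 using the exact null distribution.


Step 1: Enumerate the 21 unordered pairs (i,j) with i<j and classify each by sign(x_j-x_i) * sign(y_j-y_i).
  (1,2):dx=+5,dy=-5->D; (1,3):dx=+4,dy=-3->D; (1,4):dx=+6,dy=-11->D; (1,5):dx=-3,dy=-8->C
  (1,6):dx=+2,dy=-6->D; (1,7):dx=+7,dy=+1->C; (2,3):dx=-1,dy=+2->D; (2,4):dx=+1,dy=-6->D
  (2,5):dx=-8,dy=-3->C; (2,6):dx=-3,dy=-1->C; (2,7):dx=+2,dy=+6->C; (3,4):dx=+2,dy=-8->D
  (3,5):dx=-7,dy=-5->C; (3,6):dx=-2,dy=-3->C; (3,7):dx=+3,dy=+4->C; (4,5):dx=-9,dy=+3->D
  (4,6):dx=-4,dy=+5->D; (4,7):dx=+1,dy=+12->C; (5,6):dx=+5,dy=+2->C; (5,7):dx=+10,dy=+9->C
  (6,7):dx=+5,dy=+7->C
Step 2: C = 12, D = 9, total pairs = 21.
Step 3: tau = (C - D)/(n(n-1)/2) = (12 - 9)/21 = 0.142857.
Step 4: Exact two-sided p-value (enumerate n! = 5040 permutations of y under H0): p = 0.772619.
Step 5: alpha = 0.1. fail to reject H0.

tau_b = 0.1429 (C=12, D=9), p = 0.772619, fail to reject H0.


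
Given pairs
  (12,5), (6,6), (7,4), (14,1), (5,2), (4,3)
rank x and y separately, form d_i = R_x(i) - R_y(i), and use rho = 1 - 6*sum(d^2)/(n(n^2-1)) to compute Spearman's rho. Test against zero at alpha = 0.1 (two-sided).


Step 1: Rank x and y separately (midranks; no ties here).
rank(x): 12->5, 6->3, 7->4, 14->6, 5->2, 4->1
rank(y): 5->5, 6->6, 4->4, 1->1, 2->2, 3->3
Step 2: d_i = R_x(i) - R_y(i); compute d_i^2.
  (5-5)^2=0, (3-6)^2=9, (4-4)^2=0, (6-1)^2=25, (2-2)^2=0, (1-3)^2=4
sum(d^2) = 38.
Step 3: rho = 1 - 6*38 / (6*(6^2 - 1)) = 1 - 228/210 = -0.085714.
Step 4: Under H0, t = rho * sqrt((n-2)/(1-rho^2)) = -0.1721 ~ t(4).
Step 5: Two-sided p-value from the t-distribution with 4 df = 0.871743.
Step 6: alpha = 0.1. fail to reject H0.

rho = -0.0857, p = 0.871743, fail to reject H0 at alpha = 0.1.


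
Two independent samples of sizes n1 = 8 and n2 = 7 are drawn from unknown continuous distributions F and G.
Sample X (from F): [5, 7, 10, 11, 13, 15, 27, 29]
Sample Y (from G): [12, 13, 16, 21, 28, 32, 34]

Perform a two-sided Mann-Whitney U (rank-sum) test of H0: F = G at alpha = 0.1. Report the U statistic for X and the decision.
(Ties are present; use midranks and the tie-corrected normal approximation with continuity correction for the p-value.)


Step 1: Combine and sort all 15 observations; assign midranks.
sorted (value, group): (5,X), (7,X), (10,X), (11,X), (12,Y), (13,X), (13,Y), (15,X), (16,Y), (21,Y), (27,X), (28,Y), (29,X), (32,Y), (34,Y)
ranks: 5->1, 7->2, 10->3, 11->4, 12->5, 13->6.5, 13->6.5, 15->8, 16->9, 21->10, 27->11, 28->12, 29->13, 32->14, 34->15
Step 2: Rank sum for X: R1 = 1 + 2 + 3 + 4 + 6.5 + 8 + 11 + 13 = 48.5.
Step 3: U_X = R1 - n1(n1+1)/2 = 48.5 - 8*9/2 = 48.5 - 36 = 12.5.
       U_Y = n1*n2 - U_X = 56 - 12.5 = 43.5.
Step 4: Ties are present, so use the tie-corrected normal approximation (with continuity correction) for the p-value.
Step 5: p-value = 0.082305; compare to alpha = 0.1. reject H0.

U_X = 12.5, p = 0.082305, reject H0 at alpha = 0.1.


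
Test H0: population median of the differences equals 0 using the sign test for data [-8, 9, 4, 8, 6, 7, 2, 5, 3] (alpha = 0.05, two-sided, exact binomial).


Step 1: Discard zero differences. Original n = 9; n_eff = number of nonzero differences = 9.
Nonzero differences (with sign): -8, +9, +4, +8, +6, +7, +2, +5, +3
Step 2: Count signs: positive = 8, negative = 1.
Step 3: Under H0: P(positive) = 0.5, so the number of positives S ~ Bin(9, 0.5).
Step 4: Two-sided exact p-value = sum of Bin(9,0.5) probabilities at or below the observed probability = 0.039062.
Step 5: alpha = 0.05. reject H0.

n_eff = 9, pos = 8, neg = 1, p = 0.039062, reject H0.


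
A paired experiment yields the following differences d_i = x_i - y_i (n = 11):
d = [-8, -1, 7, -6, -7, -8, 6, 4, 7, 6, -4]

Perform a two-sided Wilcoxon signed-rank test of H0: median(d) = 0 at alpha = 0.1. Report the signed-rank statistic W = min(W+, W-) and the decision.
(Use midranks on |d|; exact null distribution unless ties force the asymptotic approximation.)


Step 1: Drop any zero differences (none here) and take |d_i|.
|d| = [8, 1, 7, 6, 7, 8, 6, 4, 7, 6, 4]
Step 2: Midrank |d_i| (ties get averaged ranks).
ranks: |8|->10.5, |1|->1, |7|->8, |6|->5, |7|->8, |8|->10.5, |6|->5, |4|->2.5, |7|->8, |6|->5, |4|->2.5
Step 3: Attach original signs; sum ranks with positive sign and with negative sign.
W+ = 8 + 5 + 2.5 + 8 + 5 = 28.5
W- = 10.5 + 1 + 5 + 8 + 10.5 + 2.5 = 37.5
(Check: W+ + W- = 66 should equal n(n+1)/2 = 66.)
Step 4: Test statistic W = min(W+, W-) = 28.5.
Step 5: Ties in |d|, so use the tie-corrected normal approximation.
        E[W] = n(n+1)/4 = 11*12/4 = 33.
        Tie groups: |d|=4 (t=2), |d|=6 (t=3), |d|=7 (t=3), |d|=8 (t=2); sum(t^3 - t) = 60.
        Var[W] = n(n+1)(2n+1)/24 - sum(t^3-t)/48 = 3036/24 - 60/48 = 125.25.
        z = (W - E[W]) / sqrt(Var[W]) = (28.5 - 33) / 11.1915 = -0.4021.
        Two-sided p = 2*Phi(z) = 0.687618.
Step 6: alpha = 0.1. fail to reject H0.

W+ = 28.5, W- = 37.5, W = min = 28.5, p = 0.687618, fail to reject H0.


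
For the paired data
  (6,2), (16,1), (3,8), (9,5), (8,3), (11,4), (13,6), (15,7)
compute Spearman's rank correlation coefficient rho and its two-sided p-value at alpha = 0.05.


Step 1: Rank x and y separately (midranks; no ties here).
rank(x): 6->2, 16->8, 3->1, 9->4, 8->3, 11->5, 13->6, 15->7
rank(y): 2->2, 1->1, 8->8, 5->5, 3->3, 4->4, 6->6, 7->7
Step 2: d_i = R_x(i) - R_y(i); compute d_i^2.
  (2-2)^2=0, (8-1)^2=49, (1-8)^2=49, (4-5)^2=1, (3-3)^2=0, (5-4)^2=1, (6-6)^2=0, (7-7)^2=0
sum(d^2) = 100.
Step 3: rho = 1 - 6*100 / (8*(8^2 - 1)) = 1 - 600/504 = -0.190476.
Step 4: Under H0, t = rho * sqrt((n-2)/(1-rho^2)) = -0.4753 ~ t(6).
Step 5: Two-sided p-value from the t-distribution with 6 df = 0.651401.
Step 6: alpha = 0.05. fail to reject H0.

rho = -0.1905, p = 0.651401, fail to reject H0 at alpha = 0.05.


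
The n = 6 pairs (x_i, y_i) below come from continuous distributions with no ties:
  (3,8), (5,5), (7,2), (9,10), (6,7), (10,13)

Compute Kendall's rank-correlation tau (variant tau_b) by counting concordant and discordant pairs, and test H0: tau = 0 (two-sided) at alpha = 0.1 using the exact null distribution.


Step 1: Enumerate the 15 unordered pairs (i,j) with i<j and classify each by sign(x_j-x_i) * sign(y_j-y_i).
  (1,2):dx=+2,dy=-3->D; (1,3):dx=+4,dy=-6->D; (1,4):dx=+6,dy=+2->C; (1,5):dx=+3,dy=-1->D
  (1,6):dx=+7,dy=+5->C; (2,3):dx=+2,dy=-3->D; (2,4):dx=+4,dy=+5->C; (2,5):dx=+1,dy=+2->C
  (2,6):dx=+5,dy=+8->C; (3,4):dx=+2,dy=+8->C; (3,5):dx=-1,dy=+5->D; (3,6):dx=+3,dy=+11->C
  (4,5):dx=-3,dy=-3->C; (4,6):dx=+1,dy=+3->C; (5,6):dx=+4,dy=+6->C
Step 2: C = 10, D = 5, total pairs = 15.
Step 3: tau = (C - D)/(n(n-1)/2) = (10 - 5)/15 = 0.333333.
Step 4: Exact two-sided p-value (enumerate n! = 720 permutations of y under H0): p = 0.469444.
Step 5: alpha = 0.1. fail to reject H0.

tau_b = 0.3333 (C=10, D=5), p = 0.469444, fail to reject H0.


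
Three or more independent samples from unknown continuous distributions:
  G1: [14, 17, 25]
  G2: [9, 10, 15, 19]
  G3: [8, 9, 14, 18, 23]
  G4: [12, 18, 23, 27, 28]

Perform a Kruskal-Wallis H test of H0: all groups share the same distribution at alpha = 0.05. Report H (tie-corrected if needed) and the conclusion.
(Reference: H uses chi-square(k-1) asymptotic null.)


Step 1: Combine all N = 17 observations and assign midranks.
sorted (value, group, rank): (8,G3,1), (9,G2,2.5), (9,G3,2.5), (10,G2,4), (12,G4,5), (14,G1,6.5), (14,G3,6.5), (15,G2,8), (17,G1,9), (18,G3,10.5), (18,G4,10.5), (19,G2,12), (23,G3,13.5), (23,G4,13.5), (25,G1,15), (27,G4,16), (28,G4,17)
Step 2: Sum ranks within each group.
R_1 = 30.5 (n_1 = 3)
R_2 = 26.5 (n_2 = 4)
R_3 = 34 (n_3 = 5)
R_4 = 62 (n_4 = 5)
Step 3: H = 12/(N(N+1)) * sum(R_i^2/n_i) - 3(N+1)
     = 12/(17*18) * (30.5^2/3 + 26.5^2/4 + 34^2/5 + 62^2/5) - 3*18
     = 0.039216 * 1485.65 - 54
     = 4.260621.
Step 4: Ties present; correction factor C = 1 - 24/(17^3 - 17) = 0.995098. Corrected H = 4.260621 / 0.995098 = 4.281609.
Step 5: Under H0, H ~ chi^2(3); p-value = 0.232617.
Step 6: alpha = 0.05. fail to reject H0.

H = 4.2816, df = 3, p = 0.232617, fail to reject H0.


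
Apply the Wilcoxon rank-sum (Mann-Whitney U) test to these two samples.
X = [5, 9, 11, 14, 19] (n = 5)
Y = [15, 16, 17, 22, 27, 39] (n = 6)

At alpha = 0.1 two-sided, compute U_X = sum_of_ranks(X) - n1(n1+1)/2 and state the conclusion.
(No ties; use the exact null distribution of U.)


Step 1: Combine and sort all 11 observations; assign midranks.
sorted (value, group): (5,X), (9,X), (11,X), (14,X), (15,Y), (16,Y), (17,Y), (19,X), (22,Y), (27,Y), (39,Y)
ranks: 5->1, 9->2, 11->3, 14->4, 15->5, 16->6, 17->7, 19->8, 22->9, 27->10, 39->11
Step 2: Rank sum for X: R1 = 1 + 2 + 3 + 4 + 8 = 18.
Step 3: U_X = R1 - n1(n1+1)/2 = 18 - 5*6/2 = 18 - 15 = 3.
       U_Y = n1*n2 - U_X = 30 - 3 = 27.
Step 4: No ties, so the exact null distribution of U (based on enumerating the C(11,5) = 462 equally likely rank assignments) gives the two-sided p-value.
Step 5: p-value = 0.030303; compare to alpha = 0.1. reject H0.

U_X = 3, p = 0.030303, reject H0 at alpha = 0.1.


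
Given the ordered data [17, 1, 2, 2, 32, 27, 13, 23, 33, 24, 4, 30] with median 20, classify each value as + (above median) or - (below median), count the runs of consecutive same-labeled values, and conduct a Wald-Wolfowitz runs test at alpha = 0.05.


Step 1: Compute median = 20; label A = above, B = below.
Labels in order: BBBBAABAAABA  (n_A = 6, n_B = 6)
Step 2: Count runs R = 6.
Step 3: Under H0 (random ordering), E[R] = 2*n_A*n_B/(n_A+n_B) + 1 = 2*6*6/12 + 1 = 7.0000.
        Var[R] = 2*n_A*n_B*(2*n_A*n_B - n_A - n_B) / ((n_A+n_B)^2 * (n_A+n_B-1)) = 4320/1584 = 2.7273.
        SD[R] = 1.6514.
Step 4: Continuity-corrected z = (R + 0.5 - E[R]) / SD[R] = (6 + 0.5 - 7.0000) / 1.6514 = -0.3028.
Step 5: Two-sided p-value via normal approximation = 2*(1 - Phi(|z|)) = 0.762069.
Step 6: alpha = 0.05. fail to reject H0.

R = 6, z = -0.3028, p = 0.762069, fail to reject H0.


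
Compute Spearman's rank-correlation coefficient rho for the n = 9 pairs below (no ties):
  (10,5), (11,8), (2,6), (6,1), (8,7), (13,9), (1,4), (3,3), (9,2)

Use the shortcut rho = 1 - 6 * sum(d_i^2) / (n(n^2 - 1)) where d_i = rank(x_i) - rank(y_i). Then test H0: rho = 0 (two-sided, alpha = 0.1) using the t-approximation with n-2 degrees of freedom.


Step 1: Rank x and y separately (midranks; no ties here).
rank(x): 10->7, 11->8, 2->2, 6->4, 8->5, 13->9, 1->1, 3->3, 9->6
rank(y): 5->5, 8->8, 6->6, 1->1, 7->7, 9->9, 4->4, 3->3, 2->2
Step 2: d_i = R_x(i) - R_y(i); compute d_i^2.
  (7-5)^2=4, (8-8)^2=0, (2-6)^2=16, (4-1)^2=9, (5-7)^2=4, (9-9)^2=0, (1-4)^2=9, (3-3)^2=0, (6-2)^2=16
sum(d^2) = 58.
Step 3: rho = 1 - 6*58 / (9*(9^2 - 1)) = 1 - 348/720 = 0.516667.
Step 4: Under H0, t = rho * sqrt((n-2)/(1-rho^2)) = 1.5966 ~ t(7).
Step 5: Two-sided p-value from the t-distribution with 7 df = 0.154390.
Step 6: alpha = 0.1. fail to reject H0.

rho = 0.5167, p = 0.154390, fail to reject H0 at alpha = 0.1.


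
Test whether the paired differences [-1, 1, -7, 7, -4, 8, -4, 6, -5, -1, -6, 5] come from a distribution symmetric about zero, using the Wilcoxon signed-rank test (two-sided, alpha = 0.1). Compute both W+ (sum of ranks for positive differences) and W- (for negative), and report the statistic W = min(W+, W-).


Step 1: Drop any zero differences (none here) and take |d_i|.
|d| = [1, 1, 7, 7, 4, 8, 4, 6, 5, 1, 6, 5]
Step 2: Midrank |d_i| (ties get averaged ranks).
ranks: |1|->2, |1|->2, |7|->10.5, |7|->10.5, |4|->4.5, |8|->12, |4|->4.5, |6|->8.5, |5|->6.5, |1|->2, |6|->8.5, |5|->6.5
Step 3: Attach original signs; sum ranks with positive sign and with negative sign.
W+ = 2 + 10.5 + 12 + 8.5 + 6.5 = 39.5
W- = 2 + 10.5 + 4.5 + 4.5 + 6.5 + 2 + 8.5 = 38.5
(Check: W+ + W- = 78 should equal n(n+1)/2 = 78.)
Step 4: Test statistic W = min(W+, W-) = 38.5.
Step 5: Ties in |d|, so use the tie-corrected normal approximation.
        E[W] = n(n+1)/4 = 12*13/4 = 39.
        Tie groups: |d|=1 (t=3), |d|=4 (t=2), |d|=5 (t=2), |d|=6 (t=2), |d|=7 (t=2); sum(t^3 - t) = 48.
        Var[W] = n(n+1)(2n+1)/24 - sum(t^3-t)/48 = 3900/24 - 48/48 = 161.5.
        z = (W - E[W]) / sqrt(Var[W]) = (38.5 - 39) / 12.7083 = -0.0393.
        Two-sided p = 2*Phi(z) = 0.968616.
Step 6: alpha = 0.1. fail to reject H0.

W+ = 39.5, W- = 38.5, W = min = 38.5, p = 0.968616, fail to reject H0.


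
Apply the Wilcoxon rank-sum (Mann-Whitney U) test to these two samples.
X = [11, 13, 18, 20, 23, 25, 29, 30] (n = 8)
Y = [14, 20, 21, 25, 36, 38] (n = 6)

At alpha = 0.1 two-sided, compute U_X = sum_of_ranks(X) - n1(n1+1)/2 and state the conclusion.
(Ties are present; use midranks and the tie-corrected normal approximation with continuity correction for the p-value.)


Step 1: Combine and sort all 14 observations; assign midranks.
sorted (value, group): (11,X), (13,X), (14,Y), (18,X), (20,X), (20,Y), (21,Y), (23,X), (25,X), (25,Y), (29,X), (30,X), (36,Y), (38,Y)
ranks: 11->1, 13->2, 14->3, 18->4, 20->5.5, 20->5.5, 21->7, 23->8, 25->9.5, 25->9.5, 29->11, 30->12, 36->13, 38->14
Step 2: Rank sum for X: R1 = 1 + 2 + 4 + 5.5 + 8 + 9.5 + 11 + 12 = 53.
Step 3: U_X = R1 - n1(n1+1)/2 = 53 - 8*9/2 = 53 - 36 = 17.
       U_Y = n1*n2 - U_X = 48 - 17 = 31.
Step 4: Ties are present, so use the tie-corrected normal approximation (with continuity correction) for the p-value.
Step 5: p-value = 0.400350; compare to alpha = 0.1. fail to reject H0.

U_X = 17, p = 0.400350, fail to reject H0 at alpha = 0.1.


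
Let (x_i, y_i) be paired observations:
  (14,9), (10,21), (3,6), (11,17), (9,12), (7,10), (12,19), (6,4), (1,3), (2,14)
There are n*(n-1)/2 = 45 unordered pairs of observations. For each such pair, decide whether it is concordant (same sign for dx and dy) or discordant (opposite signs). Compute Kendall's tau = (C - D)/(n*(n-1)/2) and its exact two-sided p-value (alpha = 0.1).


Step 1: Enumerate the 45 unordered pairs (i,j) with i<j and classify each by sign(x_j-x_i) * sign(y_j-y_i).
  (1,2):dx=-4,dy=+12->D; (1,3):dx=-11,dy=-3->C; (1,4):dx=-3,dy=+8->D; (1,5):dx=-5,dy=+3->D
  (1,6):dx=-7,dy=+1->D; (1,7):dx=-2,dy=+10->D; (1,8):dx=-8,dy=-5->C; (1,9):dx=-13,dy=-6->C
  (1,10):dx=-12,dy=+5->D; (2,3):dx=-7,dy=-15->C; (2,4):dx=+1,dy=-4->D; (2,5):dx=-1,dy=-9->C
  (2,6):dx=-3,dy=-11->C; (2,7):dx=+2,dy=-2->D; (2,8):dx=-4,dy=-17->C; (2,9):dx=-9,dy=-18->C
  (2,10):dx=-8,dy=-7->C; (3,4):dx=+8,dy=+11->C; (3,5):dx=+6,dy=+6->C; (3,6):dx=+4,dy=+4->C
  (3,7):dx=+9,dy=+13->C; (3,8):dx=+3,dy=-2->D; (3,9):dx=-2,dy=-3->C; (3,10):dx=-1,dy=+8->D
  (4,5):dx=-2,dy=-5->C; (4,6):dx=-4,dy=-7->C; (4,7):dx=+1,dy=+2->C; (4,8):dx=-5,dy=-13->C
  (4,9):dx=-10,dy=-14->C; (4,10):dx=-9,dy=-3->C; (5,6):dx=-2,dy=-2->C; (5,7):dx=+3,dy=+7->C
  (5,8):dx=-3,dy=-8->C; (5,9):dx=-8,dy=-9->C; (5,10):dx=-7,dy=+2->D; (6,7):dx=+5,dy=+9->C
  (6,8):dx=-1,dy=-6->C; (6,9):dx=-6,dy=-7->C; (6,10):dx=-5,dy=+4->D; (7,8):dx=-6,dy=-15->C
  (7,9):dx=-11,dy=-16->C; (7,10):dx=-10,dy=-5->C; (8,9):dx=-5,dy=-1->C; (8,10):dx=-4,dy=+10->D
  (9,10):dx=+1,dy=+11->C
Step 2: C = 32, D = 13, total pairs = 45.
Step 3: tau = (C - D)/(n(n-1)/2) = (32 - 13)/45 = 0.422222.
Step 4: Exact two-sided p-value (enumerate n! = 3628800 permutations of y under H0): p = 0.108313.
Step 5: alpha = 0.1. fail to reject H0.

tau_b = 0.4222 (C=32, D=13), p = 0.108313, fail to reject H0.


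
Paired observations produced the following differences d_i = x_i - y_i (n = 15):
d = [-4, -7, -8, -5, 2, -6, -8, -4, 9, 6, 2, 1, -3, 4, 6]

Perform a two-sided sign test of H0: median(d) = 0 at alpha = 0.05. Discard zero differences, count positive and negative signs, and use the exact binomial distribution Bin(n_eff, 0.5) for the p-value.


Step 1: Discard zero differences. Original n = 15; n_eff = number of nonzero differences = 15.
Nonzero differences (with sign): -4, -7, -8, -5, +2, -6, -8, -4, +9, +6, +2, +1, -3, +4, +6
Step 2: Count signs: positive = 7, negative = 8.
Step 3: Under H0: P(positive) = 0.5, so the number of positives S ~ Bin(15, 0.5).
Step 4: Two-sided exact p-value = sum of Bin(15,0.5) probabilities at or below the observed probability = 1.000000.
Step 5: alpha = 0.05. fail to reject H0.

n_eff = 15, pos = 7, neg = 8, p = 1.000000, fail to reject H0.


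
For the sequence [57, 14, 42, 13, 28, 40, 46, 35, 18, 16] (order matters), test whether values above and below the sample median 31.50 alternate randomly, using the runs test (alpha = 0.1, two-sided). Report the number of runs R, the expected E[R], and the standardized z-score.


Step 1: Compute median = 31.50; label A = above, B = below.
Labels in order: ABABBAAABB  (n_A = 5, n_B = 5)
Step 2: Count runs R = 6.
Step 3: Under H0 (random ordering), E[R] = 2*n_A*n_B/(n_A+n_B) + 1 = 2*5*5/10 + 1 = 6.0000.
        Var[R] = 2*n_A*n_B*(2*n_A*n_B - n_A - n_B) / ((n_A+n_B)^2 * (n_A+n_B-1)) = 2000/900 = 2.2222.
        SD[R] = 1.4907.
Step 4: R = E[R], so z = 0 with no continuity correction.
Step 5: Two-sided p-value via normal approximation = 2*(1 - Phi(|z|)) = 1.000000.
Step 6: alpha = 0.1. fail to reject H0.

R = 6, z = 0.0000, p = 1.000000, fail to reject H0.


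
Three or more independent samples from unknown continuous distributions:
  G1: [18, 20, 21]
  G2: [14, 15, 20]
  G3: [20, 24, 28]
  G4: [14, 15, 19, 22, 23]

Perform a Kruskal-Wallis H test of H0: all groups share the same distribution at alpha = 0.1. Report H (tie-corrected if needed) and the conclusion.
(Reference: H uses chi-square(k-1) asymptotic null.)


Step 1: Combine all N = 14 observations and assign midranks.
sorted (value, group, rank): (14,G2,1.5), (14,G4,1.5), (15,G2,3.5), (15,G4,3.5), (18,G1,5), (19,G4,6), (20,G1,8), (20,G2,8), (20,G3,8), (21,G1,10), (22,G4,11), (23,G4,12), (24,G3,13), (28,G3,14)
Step 2: Sum ranks within each group.
R_1 = 23 (n_1 = 3)
R_2 = 13 (n_2 = 3)
R_3 = 35 (n_3 = 3)
R_4 = 34 (n_4 = 5)
Step 3: H = 12/(N(N+1)) * sum(R_i^2/n_i) - 3(N+1)
     = 12/(14*15) * (23^2/3 + 13^2/3 + 35^2/3 + 34^2/5) - 3*15
     = 0.057143 * 872.2 - 45
     = 4.840000.
Step 4: Ties present; correction factor C = 1 - 36/(14^3 - 14) = 0.986813. Corrected H = 4.840000 / 0.986813 = 4.904677.
Step 5: Under H0, H ~ chi^2(3); p-value = 0.178912.
Step 6: alpha = 0.1. fail to reject H0.

H = 4.9047, df = 3, p = 0.178912, fail to reject H0.


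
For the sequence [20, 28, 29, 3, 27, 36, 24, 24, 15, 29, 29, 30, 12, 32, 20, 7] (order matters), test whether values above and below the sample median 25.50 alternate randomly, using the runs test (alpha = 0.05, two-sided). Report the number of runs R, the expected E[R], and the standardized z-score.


Step 1: Compute median = 25.50; label A = above, B = below.
Labels in order: BAABAABBBAAABABB  (n_A = 8, n_B = 8)
Step 2: Count runs R = 9.
Step 3: Under H0 (random ordering), E[R] = 2*n_A*n_B/(n_A+n_B) + 1 = 2*8*8/16 + 1 = 9.0000.
        Var[R] = 2*n_A*n_B*(2*n_A*n_B - n_A - n_B) / ((n_A+n_B)^2 * (n_A+n_B-1)) = 14336/3840 = 3.7333.
        SD[R] = 1.9322.
Step 4: R = E[R], so z = 0 with no continuity correction.
Step 5: Two-sided p-value via normal approximation = 2*(1 - Phi(|z|)) = 1.000000.
Step 6: alpha = 0.05. fail to reject H0.

R = 9, z = 0.0000, p = 1.000000, fail to reject H0.


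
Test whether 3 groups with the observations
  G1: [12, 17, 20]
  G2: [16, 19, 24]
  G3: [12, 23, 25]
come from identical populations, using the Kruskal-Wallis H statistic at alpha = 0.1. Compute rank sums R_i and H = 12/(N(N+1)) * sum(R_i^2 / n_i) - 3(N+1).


Step 1: Combine all N = 9 observations and assign midranks.
sorted (value, group, rank): (12,G1,1.5), (12,G3,1.5), (16,G2,3), (17,G1,4), (19,G2,5), (20,G1,6), (23,G3,7), (24,G2,8), (25,G3,9)
Step 2: Sum ranks within each group.
R_1 = 11.5 (n_1 = 3)
R_2 = 16 (n_2 = 3)
R_3 = 17.5 (n_3 = 3)
Step 3: H = 12/(N(N+1)) * sum(R_i^2/n_i) - 3(N+1)
     = 12/(9*10) * (11.5^2/3 + 16^2/3 + 17.5^2/3) - 3*10
     = 0.133333 * 231.5 - 30
     = 0.866667.
Step 4: Ties present; correction factor C = 1 - 6/(9^3 - 9) = 0.991667. Corrected H = 0.866667 / 0.991667 = 0.873950.
Step 5: Under H0, H ~ chi^2(2); p-value = 0.645988.
Step 6: alpha = 0.1. fail to reject H0.

H = 0.8739, df = 2, p = 0.645988, fail to reject H0.


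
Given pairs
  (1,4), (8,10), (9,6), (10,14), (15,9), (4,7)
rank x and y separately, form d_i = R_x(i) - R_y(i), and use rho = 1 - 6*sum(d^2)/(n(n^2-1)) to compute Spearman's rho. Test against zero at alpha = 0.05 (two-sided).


Step 1: Rank x and y separately (midranks; no ties here).
rank(x): 1->1, 8->3, 9->4, 10->5, 15->6, 4->2
rank(y): 4->1, 10->5, 6->2, 14->6, 9->4, 7->3
Step 2: d_i = R_x(i) - R_y(i); compute d_i^2.
  (1-1)^2=0, (3-5)^2=4, (4-2)^2=4, (5-6)^2=1, (6-4)^2=4, (2-3)^2=1
sum(d^2) = 14.
Step 3: rho = 1 - 6*14 / (6*(6^2 - 1)) = 1 - 84/210 = 0.600000.
Step 4: Under H0, t = rho * sqrt((n-2)/(1-rho^2)) = 1.5000 ~ t(4).
Step 5: Two-sided p-value from the t-distribution with 4 df = 0.208000.
Step 6: alpha = 0.05. fail to reject H0.

rho = 0.6000, p = 0.208000, fail to reject H0 at alpha = 0.05.
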